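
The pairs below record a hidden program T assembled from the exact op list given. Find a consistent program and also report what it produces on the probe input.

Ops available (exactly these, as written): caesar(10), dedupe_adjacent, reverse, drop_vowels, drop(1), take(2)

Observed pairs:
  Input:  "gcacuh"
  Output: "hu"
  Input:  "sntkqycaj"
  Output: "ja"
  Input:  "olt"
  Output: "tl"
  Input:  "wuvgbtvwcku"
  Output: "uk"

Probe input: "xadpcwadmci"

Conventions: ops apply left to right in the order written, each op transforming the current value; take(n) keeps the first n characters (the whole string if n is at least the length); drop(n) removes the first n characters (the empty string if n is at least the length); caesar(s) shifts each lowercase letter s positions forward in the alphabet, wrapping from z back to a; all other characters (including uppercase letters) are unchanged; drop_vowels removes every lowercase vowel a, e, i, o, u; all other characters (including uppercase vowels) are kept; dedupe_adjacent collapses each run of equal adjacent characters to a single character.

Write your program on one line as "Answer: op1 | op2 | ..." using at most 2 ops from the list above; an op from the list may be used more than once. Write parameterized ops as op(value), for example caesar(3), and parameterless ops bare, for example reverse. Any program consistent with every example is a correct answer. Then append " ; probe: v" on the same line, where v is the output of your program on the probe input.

reverse | take(2) ; probe: "ic"

Check, running the answer program on each example:
  "gcacuh" -> "hucacg" -> "hu"
  "sntkqycaj" -> "jacyqktns" -> "ja"
  "olt" -> "tlo" -> "tl"
  "wuvgbtvwcku" -> "ukcwvtbgvuw" -> "uk"
  probe: "xadpcwadmci" -> "icmdawcpdax" -> "ic"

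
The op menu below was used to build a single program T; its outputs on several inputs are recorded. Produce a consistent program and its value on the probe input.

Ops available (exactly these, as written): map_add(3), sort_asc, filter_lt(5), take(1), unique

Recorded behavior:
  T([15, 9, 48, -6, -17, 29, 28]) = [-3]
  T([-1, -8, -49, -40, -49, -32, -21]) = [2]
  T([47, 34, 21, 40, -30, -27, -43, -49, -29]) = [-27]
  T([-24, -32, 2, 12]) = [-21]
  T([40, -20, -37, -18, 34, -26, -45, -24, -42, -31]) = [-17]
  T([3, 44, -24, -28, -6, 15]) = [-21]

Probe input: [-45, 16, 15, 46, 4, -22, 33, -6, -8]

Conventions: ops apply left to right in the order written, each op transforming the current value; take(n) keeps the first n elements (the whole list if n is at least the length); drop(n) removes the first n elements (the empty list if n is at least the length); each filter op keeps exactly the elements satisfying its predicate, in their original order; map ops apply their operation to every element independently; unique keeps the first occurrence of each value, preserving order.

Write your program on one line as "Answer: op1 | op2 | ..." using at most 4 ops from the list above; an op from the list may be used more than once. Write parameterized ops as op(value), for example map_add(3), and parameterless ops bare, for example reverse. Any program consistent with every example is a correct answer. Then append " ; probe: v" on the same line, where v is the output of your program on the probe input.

map_add(3) | filter_lt(5) | take(1) ; probe: [-42]

Check, running the answer program on each example:
  [15, 9, 48, -6, -17, 29, 28] -> [18, 12, 51, -3, -14, 32, 31] -> [-3, -14] -> [-3]
  [-1, -8, -49, -40, -49, -32, -21] -> [2, -5, -46, -37, -46, -29, -18] -> [2, -5, -46, -37, -46, -29, -18] -> [2]
  [47, 34, 21, 40, -30, -27, -43, -49, -29] -> [50, 37, 24, 43, -27, -24, -40, -46, -26] -> [-27, -24, -40, -46, -26] -> [-27]
  [-24, -32, 2, 12] -> [-21, -29, 5, 15] -> [-21, -29] -> [-21]
  [40, -20, -37, -18, 34, -26, -45, -24, -42, -31] -> [43, -17, -34, -15, 37, -23, -42, -21, -39, -28] -> [-17, -34, -15, -23, -42, -21, -39, -28] -> [-17]
  [3, 44, -24, -28, -6, 15] -> [6, 47, -21, -25, -3, 18] -> [-21, -25, -3] -> [-21]
  probe: [-45, 16, 15, 46, 4, -22, 33, -6, -8] -> [-42, 19, 18, 49, 7, -19, 36, -3, -5] -> [-42, -19, -3, -5] -> [-42]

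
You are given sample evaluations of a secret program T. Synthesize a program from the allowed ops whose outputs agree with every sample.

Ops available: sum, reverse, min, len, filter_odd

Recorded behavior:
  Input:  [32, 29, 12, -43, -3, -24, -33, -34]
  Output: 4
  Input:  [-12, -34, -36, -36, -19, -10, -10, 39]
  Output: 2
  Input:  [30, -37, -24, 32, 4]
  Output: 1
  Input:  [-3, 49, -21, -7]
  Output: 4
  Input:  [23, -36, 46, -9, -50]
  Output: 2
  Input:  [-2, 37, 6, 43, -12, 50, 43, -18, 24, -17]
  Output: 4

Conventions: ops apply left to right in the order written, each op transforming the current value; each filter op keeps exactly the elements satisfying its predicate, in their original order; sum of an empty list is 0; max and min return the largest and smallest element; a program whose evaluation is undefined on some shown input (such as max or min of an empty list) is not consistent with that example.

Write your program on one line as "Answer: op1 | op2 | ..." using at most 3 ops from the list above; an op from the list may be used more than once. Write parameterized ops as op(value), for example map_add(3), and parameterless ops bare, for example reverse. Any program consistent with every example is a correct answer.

reverse | filter_odd | len

Check, running the answer program on each example:
  [32, 29, 12, -43, -3, -24, -33, -34] -> [-34, -33, -24, -3, -43, 12, 29, 32] -> [-33, -3, -43, 29] -> 4
  [-12, -34, -36, -36, -19, -10, -10, 39] -> [39, -10, -10, -19, -36, -36, -34, -12] -> [39, -19] -> 2
  [30, -37, -24, 32, 4] -> [4, 32, -24, -37, 30] -> [-37] -> 1
  [-3, 49, -21, -7] -> [-7, -21, 49, -3] -> [-7, -21, 49, -3] -> 4
  [23, -36, 46, -9, -50] -> [-50, -9, 46, -36, 23] -> [-9, 23] -> 2
  [-2, 37, 6, 43, -12, 50, 43, -18, 24, -17] -> [-17, 24, -18, 43, 50, -12, 43, 6, 37, -2] -> [-17, 43, 43, 37] -> 4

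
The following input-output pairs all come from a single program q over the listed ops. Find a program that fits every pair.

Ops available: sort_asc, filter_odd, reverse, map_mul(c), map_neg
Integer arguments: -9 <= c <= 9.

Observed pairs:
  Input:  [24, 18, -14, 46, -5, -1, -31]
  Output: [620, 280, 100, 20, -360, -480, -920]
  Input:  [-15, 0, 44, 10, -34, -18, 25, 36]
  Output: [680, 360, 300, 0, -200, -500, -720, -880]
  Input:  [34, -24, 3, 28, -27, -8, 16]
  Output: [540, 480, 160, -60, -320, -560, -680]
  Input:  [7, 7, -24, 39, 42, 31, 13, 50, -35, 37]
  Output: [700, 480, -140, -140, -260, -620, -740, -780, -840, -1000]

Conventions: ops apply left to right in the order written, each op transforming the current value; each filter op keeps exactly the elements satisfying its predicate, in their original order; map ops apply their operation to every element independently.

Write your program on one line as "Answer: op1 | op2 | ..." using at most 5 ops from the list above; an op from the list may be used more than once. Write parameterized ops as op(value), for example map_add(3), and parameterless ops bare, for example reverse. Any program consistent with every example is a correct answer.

map_mul(-4) | map_mul(5) | sort_asc | reverse

Check, running the answer program on each example:
  [24, 18, -14, 46, -5, -1, -31] -> [-96, -72, 56, -184, 20, 4, 124] -> [-480, -360, 280, -920, 100, 20, 620] -> [-920, -480, -360, 20, 100, 280, 620] -> [620, 280, 100, 20, -360, -480, -920]
  [-15, 0, 44, 10, -34, -18, 25, 36] -> [60, 0, -176, -40, 136, 72, -100, -144] -> [300, 0, -880, -200, 680, 360, -500, -720] -> [-880, -720, -500, -200, 0, 300, 360, 680] -> [680, 360, 300, 0, -200, -500, -720, -880]
  [34, -24, 3, 28, -27, -8, 16] -> [-136, 96, -12, -112, 108, 32, -64] -> [-680, 480, -60, -560, 540, 160, -320] -> [-680, -560, -320, -60, 160, 480, 540] -> [540, 480, 160, -60, -320, -560, -680]
  [7, 7, -24, 39, 42, 31, 13, 50, -35, 37] -> [-28, -28, 96, -156, -168, -124, -52, -200, 140, -148] -> [-140, -140, 480, -780, -840, -620, -260, -1000, 700, -740] -> [-1000, -840, -780, -740, -620, -260, -140, -140, 480, 700] -> [700, 480, -140, -140, -260, -620, -740, -780, -840, -1000]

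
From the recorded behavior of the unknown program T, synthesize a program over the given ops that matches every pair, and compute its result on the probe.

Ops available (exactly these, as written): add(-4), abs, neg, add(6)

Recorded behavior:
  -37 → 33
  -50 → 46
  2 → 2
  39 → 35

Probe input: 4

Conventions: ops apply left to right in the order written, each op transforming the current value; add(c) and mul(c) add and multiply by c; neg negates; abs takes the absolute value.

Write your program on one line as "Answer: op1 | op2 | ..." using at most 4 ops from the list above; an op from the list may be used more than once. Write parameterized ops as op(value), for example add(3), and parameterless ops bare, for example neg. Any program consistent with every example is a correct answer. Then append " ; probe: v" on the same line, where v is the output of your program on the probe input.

abs | add(-4) | abs ; probe: 0

Check, running the answer program on each example:
  -37 -> 37 -> 33 -> 33
  -50 -> 50 -> 46 -> 46
  2 -> 2 -> -2 -> 2
  39 -> 39 -> 35 -> 35
  probe: 4 -> 4 -> 0 -> 0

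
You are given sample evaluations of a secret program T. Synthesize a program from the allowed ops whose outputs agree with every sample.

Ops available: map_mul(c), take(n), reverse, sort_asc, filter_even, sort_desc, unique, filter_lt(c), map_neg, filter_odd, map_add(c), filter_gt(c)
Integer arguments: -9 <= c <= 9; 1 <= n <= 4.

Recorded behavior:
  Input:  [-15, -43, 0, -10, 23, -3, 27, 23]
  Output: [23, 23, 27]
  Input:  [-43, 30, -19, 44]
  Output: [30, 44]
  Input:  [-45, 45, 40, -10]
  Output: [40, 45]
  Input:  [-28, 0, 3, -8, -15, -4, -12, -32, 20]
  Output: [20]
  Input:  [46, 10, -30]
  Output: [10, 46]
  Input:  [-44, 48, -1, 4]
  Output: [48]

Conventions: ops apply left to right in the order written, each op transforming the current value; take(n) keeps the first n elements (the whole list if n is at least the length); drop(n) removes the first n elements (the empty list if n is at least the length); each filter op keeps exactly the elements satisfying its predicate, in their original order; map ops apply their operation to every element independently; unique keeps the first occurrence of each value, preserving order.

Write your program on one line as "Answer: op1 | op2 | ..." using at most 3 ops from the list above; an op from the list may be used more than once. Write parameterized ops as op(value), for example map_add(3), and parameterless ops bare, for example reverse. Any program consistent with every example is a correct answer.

sort_desc | filter_gt(5) | sort_asc

Check, running the answer program on each example:
  [-15, -43, 0, -10, 23, -3, 27, 23] -> [27, 23, 23, 0, -3, -10, -15, -43] -> [27, 23, 23] -> [23, 23, 27]
  [-43, 30, -19, 44] -> [44, 30, -19, -43] -> [44, 30] -> [30, 44]
  [-45, 45, 40, -10] -> [45, 40, -10, -45] -> [45, 40] -> [40, 45]
  [-28, 0, 3, -8, -15, -4, -12, -32, 20] -> [20, 3, 0, -4, -8, -12, -15, -28, -32] -> [20] -> [20]
  [46, 10, -30] -> [46, 10, -30] -> [46, 10] -> [10, 46]
  [-44, 48, -1, 4] -> [48, 4, -1, -44] -> [48] -> [48]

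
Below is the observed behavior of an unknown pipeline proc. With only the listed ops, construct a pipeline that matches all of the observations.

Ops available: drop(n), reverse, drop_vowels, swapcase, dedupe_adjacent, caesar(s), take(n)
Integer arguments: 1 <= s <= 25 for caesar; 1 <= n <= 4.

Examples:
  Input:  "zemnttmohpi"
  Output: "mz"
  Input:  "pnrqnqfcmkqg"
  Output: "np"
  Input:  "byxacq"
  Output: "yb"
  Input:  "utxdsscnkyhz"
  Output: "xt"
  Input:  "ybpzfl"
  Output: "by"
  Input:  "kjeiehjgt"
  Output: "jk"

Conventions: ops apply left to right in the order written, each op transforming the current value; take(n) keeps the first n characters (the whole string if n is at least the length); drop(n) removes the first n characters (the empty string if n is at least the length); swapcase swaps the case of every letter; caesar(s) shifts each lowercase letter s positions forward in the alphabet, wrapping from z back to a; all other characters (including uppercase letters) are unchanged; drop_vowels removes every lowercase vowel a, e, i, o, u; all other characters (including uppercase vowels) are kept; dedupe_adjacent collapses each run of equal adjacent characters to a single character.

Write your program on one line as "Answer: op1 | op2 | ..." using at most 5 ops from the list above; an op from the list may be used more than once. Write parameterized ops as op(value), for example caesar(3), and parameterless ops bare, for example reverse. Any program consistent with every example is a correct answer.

drop_vowels | take(2) | swapcase | reverse | swapcase

Check, running the answer program on each example:
  "zemnttmohpi" -> "zmnttmhp" -> "zm" -> "ZM" -> "MZ" -> "mz"
  "pnrqnqfcmkqg" -> "pnrqnqfcmkqg" -> "pn" -> "PN" -> "NP" -> "np"
  "byxacq" -> "byxcq" -> "by" -> "BY" -> "YB" -> "yb"
  "utxdsscnkyhz" -> "txdsscnkyhz" -> "tx" -> "TX" -> "XT" -> "xt"
  "ybpzfl" -> "ybpzfl" -> "yb" -> "YB" -> "BY" -> "by"
  "kjeiehjgt" -> "kjhjgt" -> "kj" -> "KJ" -> "JK" -> "jk"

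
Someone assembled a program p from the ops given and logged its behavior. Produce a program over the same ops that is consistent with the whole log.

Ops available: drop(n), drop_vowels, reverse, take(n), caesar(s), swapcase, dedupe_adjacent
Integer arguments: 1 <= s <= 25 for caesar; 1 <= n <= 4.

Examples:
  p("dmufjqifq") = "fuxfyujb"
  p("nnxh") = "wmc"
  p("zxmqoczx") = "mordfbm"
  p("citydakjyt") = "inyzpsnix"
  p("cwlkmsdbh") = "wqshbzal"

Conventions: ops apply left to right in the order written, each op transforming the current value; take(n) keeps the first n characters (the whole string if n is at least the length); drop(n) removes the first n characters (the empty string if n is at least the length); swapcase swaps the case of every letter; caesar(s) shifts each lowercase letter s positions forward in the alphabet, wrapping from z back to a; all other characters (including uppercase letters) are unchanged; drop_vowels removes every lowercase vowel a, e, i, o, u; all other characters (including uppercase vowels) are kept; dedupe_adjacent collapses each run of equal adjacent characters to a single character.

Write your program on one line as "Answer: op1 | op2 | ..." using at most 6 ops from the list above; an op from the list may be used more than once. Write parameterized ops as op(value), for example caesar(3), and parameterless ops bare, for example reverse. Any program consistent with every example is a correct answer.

caesar(2) | caesar(1) | drop(1) | caesar(12) | reverse

Check, running the answer program on each example:
  "dmufjqifq" -> "fowhlskhs" -> "gpximtlit" -> "pximtlit" -> "bjuyfxuf" -> "fuxfyujb"
  "nnxh" -> "ppzj" -> "qqak" -> "qak" -> "cmw" -> "wmc"
  "zxmqoczx" -> "bzosqebz" -> "captrfca" -> "aptrfca" -> "mbfdrom" -> "mordfbm"
  "citydakjyt" -> "ekvafcmlav" -> "flwbgdnmbw" -> "lwbgdnmbw" -> "xinspzyni" -> "inyzpsnix"
  "cwlkmsdbh" -> "eynmoufdj" -> "fzonpvgek" -> "zonpvgek" -> "lazbhsqw" -> "wqshbzal"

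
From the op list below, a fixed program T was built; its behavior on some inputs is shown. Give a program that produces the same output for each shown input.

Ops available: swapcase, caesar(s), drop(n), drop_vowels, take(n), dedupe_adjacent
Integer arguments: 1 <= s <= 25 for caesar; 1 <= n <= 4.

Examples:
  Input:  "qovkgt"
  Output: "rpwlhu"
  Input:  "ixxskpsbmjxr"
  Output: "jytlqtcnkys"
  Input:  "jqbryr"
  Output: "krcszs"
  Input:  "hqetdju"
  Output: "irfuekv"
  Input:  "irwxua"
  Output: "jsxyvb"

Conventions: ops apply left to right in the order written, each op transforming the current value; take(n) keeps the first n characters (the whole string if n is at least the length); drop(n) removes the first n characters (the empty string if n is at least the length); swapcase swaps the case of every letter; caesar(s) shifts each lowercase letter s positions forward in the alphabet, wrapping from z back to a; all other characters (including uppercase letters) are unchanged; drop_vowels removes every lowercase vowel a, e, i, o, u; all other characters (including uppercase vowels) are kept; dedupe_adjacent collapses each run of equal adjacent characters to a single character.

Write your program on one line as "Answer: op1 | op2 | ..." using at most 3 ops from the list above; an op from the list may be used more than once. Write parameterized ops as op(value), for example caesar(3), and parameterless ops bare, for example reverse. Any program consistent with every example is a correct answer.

caesar(1) | dedupe_adjacent

Check, running the answer program on each example:
  "qovkgt" -> "rpwlhu" -> "rpwlhu"
  "ixxskpsbmjxr" -> "jyytlqtcnkys" -> "jytlqtcnkys"
  "jqbryr" -> "krcszs" -> "krcszs"
  "hqetdju" -> "irfuekv" -> "irfuekv"
  "irwxua" -> "jsxyvb" -> "jsxyvb"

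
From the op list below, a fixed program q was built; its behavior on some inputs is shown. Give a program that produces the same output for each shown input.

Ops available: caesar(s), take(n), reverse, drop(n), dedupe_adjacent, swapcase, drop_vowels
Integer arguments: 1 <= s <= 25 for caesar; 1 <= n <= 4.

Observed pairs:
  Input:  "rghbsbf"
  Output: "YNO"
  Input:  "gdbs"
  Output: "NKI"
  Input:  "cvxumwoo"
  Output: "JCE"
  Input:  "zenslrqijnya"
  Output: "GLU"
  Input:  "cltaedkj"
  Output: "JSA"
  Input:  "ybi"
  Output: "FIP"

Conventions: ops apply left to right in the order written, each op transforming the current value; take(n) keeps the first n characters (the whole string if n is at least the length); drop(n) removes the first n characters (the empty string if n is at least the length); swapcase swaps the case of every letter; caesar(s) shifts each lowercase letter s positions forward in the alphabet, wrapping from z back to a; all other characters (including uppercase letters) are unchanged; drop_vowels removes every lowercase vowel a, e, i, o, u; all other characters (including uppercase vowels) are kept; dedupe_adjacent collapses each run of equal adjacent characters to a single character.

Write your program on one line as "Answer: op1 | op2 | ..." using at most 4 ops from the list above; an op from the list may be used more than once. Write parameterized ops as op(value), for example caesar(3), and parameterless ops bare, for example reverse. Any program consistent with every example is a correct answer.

caesar(7) | swapcase | take(3)

Check, running the answer program on each example:
  "rghbsbf" -> "ynoizim" -> "YNOIZIM" -> "YNO"
  "gdbs" -> "nkiz" -> "NKIZ" -> "NKI"
  "cvxumwoo" -> "jcebtdvv" -> "JCEBTDVV" -> "JCE"
  "zenslrqijnya" -> "gluzsyxpqufh" -> "GLUZSYXPQUFH" -> "GLU"
  "cltaedkj" -> "jsahlkrq" -> "JSAHLKRQ" -> "JSA"
  "ybi" -> "fip" -> "FIP" -> "FIP"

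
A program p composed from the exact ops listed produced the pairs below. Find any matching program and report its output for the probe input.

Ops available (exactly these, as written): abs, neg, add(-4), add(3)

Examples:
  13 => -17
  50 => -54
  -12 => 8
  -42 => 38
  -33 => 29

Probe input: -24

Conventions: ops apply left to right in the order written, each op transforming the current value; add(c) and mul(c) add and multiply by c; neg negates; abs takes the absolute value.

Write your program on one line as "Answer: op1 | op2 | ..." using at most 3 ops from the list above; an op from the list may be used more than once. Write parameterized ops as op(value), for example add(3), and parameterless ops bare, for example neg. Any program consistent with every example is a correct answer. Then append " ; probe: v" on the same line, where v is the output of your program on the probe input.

neg | add(-4) ; probe: 20

Check, running the answer program on each example:
  13 -> -13 -> -17
  50 -> -50 -> -54
  -12 -> 12 -> 8
  -42 -> 42 -> 38
  -33 -> 33 -> 29
  probe: -24 -> 24 -> 20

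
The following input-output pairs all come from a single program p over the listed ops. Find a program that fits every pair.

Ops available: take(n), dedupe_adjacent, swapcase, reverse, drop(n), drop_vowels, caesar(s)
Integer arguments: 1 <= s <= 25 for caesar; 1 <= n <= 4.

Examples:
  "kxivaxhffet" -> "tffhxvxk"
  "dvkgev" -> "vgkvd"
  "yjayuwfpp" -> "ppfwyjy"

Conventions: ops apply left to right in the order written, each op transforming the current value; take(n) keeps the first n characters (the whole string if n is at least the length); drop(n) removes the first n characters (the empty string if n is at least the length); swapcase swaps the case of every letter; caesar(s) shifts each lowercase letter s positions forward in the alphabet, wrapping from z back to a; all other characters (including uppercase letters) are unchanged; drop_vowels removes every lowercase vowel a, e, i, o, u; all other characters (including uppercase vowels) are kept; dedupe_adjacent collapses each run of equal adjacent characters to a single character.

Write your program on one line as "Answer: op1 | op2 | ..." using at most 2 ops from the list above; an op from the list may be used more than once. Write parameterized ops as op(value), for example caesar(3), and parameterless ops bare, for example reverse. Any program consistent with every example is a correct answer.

drop_vowels | reverse

Check, running the answer program on each example:
  "kxivaxhffet" -> "kxvxhfft" -> "tffhxvxk"
  "dvkgev" -> "dvkgv" -> "vgkvd"
  "yjayuwfpp" -> "yjywfpp" -> "ppfwyjy"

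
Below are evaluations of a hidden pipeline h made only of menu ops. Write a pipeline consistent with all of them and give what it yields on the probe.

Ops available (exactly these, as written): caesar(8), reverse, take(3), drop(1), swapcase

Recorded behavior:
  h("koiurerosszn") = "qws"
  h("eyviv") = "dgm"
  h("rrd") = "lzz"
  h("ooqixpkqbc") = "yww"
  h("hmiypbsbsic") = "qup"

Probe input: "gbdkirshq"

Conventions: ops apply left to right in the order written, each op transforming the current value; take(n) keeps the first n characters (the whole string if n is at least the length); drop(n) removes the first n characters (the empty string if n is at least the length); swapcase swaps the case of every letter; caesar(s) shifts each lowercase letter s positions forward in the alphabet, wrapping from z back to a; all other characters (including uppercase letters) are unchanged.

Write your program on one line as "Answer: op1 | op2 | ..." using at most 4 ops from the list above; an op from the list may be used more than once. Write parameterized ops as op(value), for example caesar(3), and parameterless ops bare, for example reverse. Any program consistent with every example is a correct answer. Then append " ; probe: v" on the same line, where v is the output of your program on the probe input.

take(3) | caesar(8) | reverse ; probe: "ljo"

Check, running the answer program on each example:
  "koiurerosszn" -> "koi" -> "swq" -> "qws"
  "eyviv" -> "eyv" -> "mgd" -> "dgm"
  "rrd" -> "rrd" -> "zzl" -> "lzz"
  "ooqixpkqbc" -> "ooq" -> "wwy" -> "yww"
  "hmiypbsbsic" -> "hmi" -> "puq" -> "qup"
  probe: "gbdkirshq" -> "gbd" -> "ojl" -> "ljo"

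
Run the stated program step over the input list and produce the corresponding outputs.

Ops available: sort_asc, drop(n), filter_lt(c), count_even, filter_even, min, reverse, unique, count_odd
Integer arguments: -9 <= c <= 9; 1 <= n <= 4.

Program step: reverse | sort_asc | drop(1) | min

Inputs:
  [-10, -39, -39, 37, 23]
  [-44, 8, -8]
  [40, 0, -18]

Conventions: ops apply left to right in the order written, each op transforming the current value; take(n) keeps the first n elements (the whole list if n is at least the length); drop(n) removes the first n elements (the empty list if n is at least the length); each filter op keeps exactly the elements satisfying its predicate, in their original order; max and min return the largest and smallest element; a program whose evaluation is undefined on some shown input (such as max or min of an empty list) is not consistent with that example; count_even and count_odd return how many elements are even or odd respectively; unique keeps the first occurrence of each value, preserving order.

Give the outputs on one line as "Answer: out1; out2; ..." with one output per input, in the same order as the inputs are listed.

-39; -8; 0

Execution, op by op:
  [-10, -39, -39, 37, 23] -> [23, 37, -39, -39, -10] -> [-39, -39, -10, 23, 37] -> [-39, -10, 23, 37] -> -39
  [-44, 8, -8] -> [-8, 8, -44] -> [-44, -8, 8] -> [-8, 8] -> -8
  [40, 0, -18] -> [-18, 0, 40] -> [-18, 0, 40] -> [0, 40] -> 0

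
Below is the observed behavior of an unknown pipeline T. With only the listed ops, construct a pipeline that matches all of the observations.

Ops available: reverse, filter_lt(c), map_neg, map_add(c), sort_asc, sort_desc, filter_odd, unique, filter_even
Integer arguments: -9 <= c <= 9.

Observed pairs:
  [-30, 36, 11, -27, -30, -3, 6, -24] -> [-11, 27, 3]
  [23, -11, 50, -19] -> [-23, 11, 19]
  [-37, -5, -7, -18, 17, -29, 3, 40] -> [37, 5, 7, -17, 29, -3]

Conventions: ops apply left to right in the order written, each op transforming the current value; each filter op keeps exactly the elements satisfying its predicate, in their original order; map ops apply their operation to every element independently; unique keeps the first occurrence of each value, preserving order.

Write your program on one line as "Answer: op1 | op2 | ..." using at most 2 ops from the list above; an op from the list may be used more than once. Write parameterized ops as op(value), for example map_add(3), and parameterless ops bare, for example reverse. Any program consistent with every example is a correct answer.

filter_odd | map_neg

Check, running the answer program on each example:
  [-30, 36, 11, -27, -30, -3, 6, -24] -> [11, -27, -3] -> [-11, 27, 3]
  [23, -11, 50, -19] -> [23, -11, -19] -> [-23, 11, 19]
  [-37, -5, -7, -18, 17, -29, 3, 40] -> [-37, -5, -7, 17, -29, 3] -> [37, 5, 7, -17, 29, -3]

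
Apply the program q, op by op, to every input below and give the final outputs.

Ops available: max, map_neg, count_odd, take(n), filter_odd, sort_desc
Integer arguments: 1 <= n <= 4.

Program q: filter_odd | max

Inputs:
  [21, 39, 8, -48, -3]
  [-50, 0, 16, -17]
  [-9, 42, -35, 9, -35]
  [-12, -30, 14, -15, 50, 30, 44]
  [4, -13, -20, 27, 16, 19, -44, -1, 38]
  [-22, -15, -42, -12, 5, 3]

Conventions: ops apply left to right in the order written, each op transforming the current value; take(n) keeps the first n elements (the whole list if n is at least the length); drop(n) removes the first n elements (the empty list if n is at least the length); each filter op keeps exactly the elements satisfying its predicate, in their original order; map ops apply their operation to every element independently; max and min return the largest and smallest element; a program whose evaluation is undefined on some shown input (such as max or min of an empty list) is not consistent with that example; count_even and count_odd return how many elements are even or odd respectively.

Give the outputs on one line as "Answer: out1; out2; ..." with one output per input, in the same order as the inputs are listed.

Execution, op by op:
  [21, 39, 8, -48, -3] -> [21, 39, -3] -> 39
  [-50, 0, 16, -17] -> [-17] -> -17
  [-9, 42, -35, 9, -35] -> [-9, -35, 9, -35] -> 9
  [-12, -30, 14, -15, 50, 30, 44] -> [-15] -> -15
  [4, -13, -20, 27, 16, 19, -44, -1, 38] -> [-13, 27, 19, -1] -> 27
  [-22, -15, -42, -12, 5, 3] -> [-15, 5, 3] -> 5

39; -17; 9; -15; 27; 5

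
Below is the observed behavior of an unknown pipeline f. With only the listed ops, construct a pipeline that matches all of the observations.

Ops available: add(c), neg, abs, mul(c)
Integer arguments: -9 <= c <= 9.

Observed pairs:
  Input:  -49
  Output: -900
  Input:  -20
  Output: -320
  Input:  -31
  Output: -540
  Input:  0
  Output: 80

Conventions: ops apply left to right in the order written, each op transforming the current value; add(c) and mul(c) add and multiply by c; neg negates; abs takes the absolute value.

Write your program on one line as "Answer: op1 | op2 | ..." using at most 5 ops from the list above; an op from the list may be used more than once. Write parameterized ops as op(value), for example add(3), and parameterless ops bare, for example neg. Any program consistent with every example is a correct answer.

add(4) | mul(-1) | mul(-5) | mul(4)

Check, running the answer program on each example:
  -49 -> -45 -> 45 -> -225 -> -900
  -20 -> -16 -> 16 -> -80 -> -320
  -31 -> -27 -> 27 -> -135 -> -540
  0 -> 4 -> -4 -> 20 -> 80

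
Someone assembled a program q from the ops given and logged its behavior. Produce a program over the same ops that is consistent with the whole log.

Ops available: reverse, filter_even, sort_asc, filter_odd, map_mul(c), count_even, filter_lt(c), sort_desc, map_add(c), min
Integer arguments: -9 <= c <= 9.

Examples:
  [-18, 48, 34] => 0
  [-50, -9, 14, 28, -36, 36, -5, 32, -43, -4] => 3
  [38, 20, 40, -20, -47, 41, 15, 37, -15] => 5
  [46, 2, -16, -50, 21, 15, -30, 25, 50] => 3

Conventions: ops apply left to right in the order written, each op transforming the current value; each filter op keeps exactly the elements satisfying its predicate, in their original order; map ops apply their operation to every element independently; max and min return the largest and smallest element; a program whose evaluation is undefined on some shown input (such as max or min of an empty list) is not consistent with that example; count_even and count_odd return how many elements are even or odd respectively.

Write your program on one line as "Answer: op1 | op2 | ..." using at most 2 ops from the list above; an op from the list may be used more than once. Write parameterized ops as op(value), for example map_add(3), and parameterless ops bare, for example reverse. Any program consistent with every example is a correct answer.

map_add(3) | count_even

Check, running the answer program on each example:
  [-18, 48, 34] -> [-15, 51, 37] -> 0
  [-50, -9, 14, 28, -36, 36, -5, 32, -43, -4] -> [-47, -6, 17, 31, -33, 39, -2, 35, -40, -1] -> 3
  [38, 20, 40, -20, -47, 41, 15, 37, -15] -> [41, 23, 43, -17, -44, 44, 18, 40, -12] -> 5
  [46, 2, -16, -50, 21, 15, -30, 25, 50] -> [49, 5, -13, -47, 24, 18, -27, 28, 53] -> 3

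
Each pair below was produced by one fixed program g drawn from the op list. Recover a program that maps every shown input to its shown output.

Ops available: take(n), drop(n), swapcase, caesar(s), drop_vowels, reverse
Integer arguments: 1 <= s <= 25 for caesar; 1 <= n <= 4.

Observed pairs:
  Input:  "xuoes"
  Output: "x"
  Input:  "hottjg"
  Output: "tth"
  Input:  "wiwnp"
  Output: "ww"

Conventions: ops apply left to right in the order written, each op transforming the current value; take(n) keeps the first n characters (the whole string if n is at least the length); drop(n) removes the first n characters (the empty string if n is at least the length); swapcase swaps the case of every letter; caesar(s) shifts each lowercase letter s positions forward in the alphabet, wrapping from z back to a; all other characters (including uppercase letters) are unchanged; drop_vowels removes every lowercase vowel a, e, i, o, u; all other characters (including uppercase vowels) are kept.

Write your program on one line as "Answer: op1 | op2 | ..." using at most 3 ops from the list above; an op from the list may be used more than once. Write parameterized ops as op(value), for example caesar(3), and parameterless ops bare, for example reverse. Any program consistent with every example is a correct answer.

reverse | drop(2) | drop_vowels

Check, running the answer program on each example:
  "xuoes" -> "seoux" -> "oux" -> "x"
  "hottjg" -> "gjttoh" -> "ttoh" -> "tth"
  "wiwnp" -> "pnwiw" -> "wiw" -> "ww"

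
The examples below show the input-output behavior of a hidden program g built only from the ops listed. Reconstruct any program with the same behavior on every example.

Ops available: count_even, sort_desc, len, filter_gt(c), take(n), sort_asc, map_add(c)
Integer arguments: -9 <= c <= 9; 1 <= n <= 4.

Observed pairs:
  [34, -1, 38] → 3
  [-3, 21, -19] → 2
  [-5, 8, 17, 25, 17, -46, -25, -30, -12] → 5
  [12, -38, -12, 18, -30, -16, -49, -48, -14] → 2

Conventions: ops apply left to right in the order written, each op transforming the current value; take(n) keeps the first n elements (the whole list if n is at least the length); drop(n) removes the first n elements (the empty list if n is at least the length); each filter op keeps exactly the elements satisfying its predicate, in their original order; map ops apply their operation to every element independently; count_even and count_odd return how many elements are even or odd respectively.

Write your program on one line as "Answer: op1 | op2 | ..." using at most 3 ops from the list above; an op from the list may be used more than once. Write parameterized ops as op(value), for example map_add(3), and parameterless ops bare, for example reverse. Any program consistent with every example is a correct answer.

sort_asc | filter_gt(-9) | len

Check, running the answer program on each example:
  [34, -1, 38] -> [-1, 34, 38] -> [-1, 34, 38] -> 3
  [-3, 21, -19] -> [-19, -3, 21] -> [-3, 21] -> 2
  [-5, 8, 17, 25, 17, -46, -25, -30, -12] -> [-46, -30, -25, -12, -5, 8, 17, 17, 25] -> [-5, 8, 17, 17, 25] -> 5
  [12, -38, -12, 18, -30, -16, -49, -48, -14] -> [-49, -48, -38, -30, -16, -14, -12, 12, 18] -> [12, 18] -> 2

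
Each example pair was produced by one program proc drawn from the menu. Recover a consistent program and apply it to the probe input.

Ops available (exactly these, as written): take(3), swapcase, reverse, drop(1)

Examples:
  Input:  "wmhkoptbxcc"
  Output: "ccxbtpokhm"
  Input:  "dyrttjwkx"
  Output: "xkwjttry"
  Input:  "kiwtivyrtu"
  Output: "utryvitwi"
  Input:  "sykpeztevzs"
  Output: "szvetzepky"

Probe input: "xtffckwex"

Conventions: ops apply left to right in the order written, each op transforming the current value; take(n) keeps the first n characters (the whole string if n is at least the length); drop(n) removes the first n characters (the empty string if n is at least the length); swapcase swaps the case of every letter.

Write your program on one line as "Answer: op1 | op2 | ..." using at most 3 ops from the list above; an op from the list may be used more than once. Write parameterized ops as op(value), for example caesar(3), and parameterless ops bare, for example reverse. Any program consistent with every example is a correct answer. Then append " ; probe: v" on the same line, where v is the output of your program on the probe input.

drop(1) | reverse ; probe: "xewkcfft"

Check, running the answer program on each example:
  "wmhkoptbxcc" -> "mhkoptbxcc" -> "ccxbtpokhm"
  "dyrttjwkx" -> "yrttjwkx" -> "xkwjttry"
  "kiwtivyrtu" -> "iwtivyrtu" -> "utryvitwi"
  "sykpeztevzs" -> "ykpeztevzs" -> "szvetzepky"
  probe: "xtffckwex" -> "tffckwex" -> "xewkcfft"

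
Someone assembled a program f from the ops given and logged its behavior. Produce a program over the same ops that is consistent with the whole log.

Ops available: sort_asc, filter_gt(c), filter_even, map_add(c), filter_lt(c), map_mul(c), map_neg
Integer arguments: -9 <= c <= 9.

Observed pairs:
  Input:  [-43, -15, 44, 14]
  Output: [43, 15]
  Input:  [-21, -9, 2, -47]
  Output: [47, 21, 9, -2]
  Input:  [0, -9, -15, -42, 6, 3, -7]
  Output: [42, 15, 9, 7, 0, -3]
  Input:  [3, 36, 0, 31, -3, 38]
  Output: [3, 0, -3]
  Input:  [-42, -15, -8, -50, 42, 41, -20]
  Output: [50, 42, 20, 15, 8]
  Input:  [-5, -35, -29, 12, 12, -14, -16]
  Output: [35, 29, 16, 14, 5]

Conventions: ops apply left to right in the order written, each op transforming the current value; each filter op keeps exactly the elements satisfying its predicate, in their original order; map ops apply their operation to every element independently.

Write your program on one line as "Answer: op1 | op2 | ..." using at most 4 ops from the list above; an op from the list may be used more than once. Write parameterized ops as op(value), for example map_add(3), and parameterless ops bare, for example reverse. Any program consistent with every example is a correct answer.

sort_asc | filter_lt(4) | map_neg

Check, running the answer program on each example:
  [-43, -15, 44, 14] -> [-43, -15, 14, 44] -> [-43, -15] -> [43, 15]
  [-21, -9, 2, -47] -> [-47, -21, -9, 2] -> [-47, -21, -9, 2] -> [47, 21, 9, -2]
  [0, -9, -15, -42, 6, 3, -7] -> [-42, -15, -9, -7, 0, 3, 6] -> [-42, -15, -9, -7, 0, 3] -> [42, 15, 9, 7, 0, -3]
  [3, 36, 0, 31, -3, 38] -> [-3, 0, 3, 31, 36, 38] -> [-3, 0, 3] -> [3, 0, -3]
  [-42, -15, -8, -50, 42, 41, -20] -> [-50, -42, -20, -15, -8, 41, 42] -> [-50, -42, -20, -15, -8] -> [50, 42, 20, 15, 8]
  [-5, -35, -29, 12, 12, -14, -16] -> [-35, -29, -16, -14, -5, 12, 12] -> [-35, -29, -16, -14, -5] -> [35, 29, 16, 14, 5]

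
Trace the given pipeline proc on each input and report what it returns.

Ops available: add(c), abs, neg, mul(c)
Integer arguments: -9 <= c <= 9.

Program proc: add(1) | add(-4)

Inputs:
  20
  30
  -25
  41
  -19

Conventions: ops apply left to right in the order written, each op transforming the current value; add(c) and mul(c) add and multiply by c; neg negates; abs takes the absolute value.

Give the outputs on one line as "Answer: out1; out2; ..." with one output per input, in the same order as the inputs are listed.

Execution, op by op:
  20 -> 21 -> 17
  30 -> 31 -> 27
  -25 -> -24 -> -28
  41 -> 42 -> 38
  -19 -> -18 -> -22

17; 27; -28; 38; -22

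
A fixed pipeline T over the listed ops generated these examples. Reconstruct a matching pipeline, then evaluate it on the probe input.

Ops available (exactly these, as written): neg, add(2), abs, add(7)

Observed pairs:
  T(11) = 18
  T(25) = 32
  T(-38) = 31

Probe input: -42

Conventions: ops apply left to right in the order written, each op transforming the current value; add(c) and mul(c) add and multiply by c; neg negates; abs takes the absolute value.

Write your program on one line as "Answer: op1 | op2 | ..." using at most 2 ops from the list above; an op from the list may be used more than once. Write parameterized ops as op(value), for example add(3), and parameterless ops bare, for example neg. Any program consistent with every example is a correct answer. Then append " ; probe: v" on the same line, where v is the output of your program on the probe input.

add(7) | abs ; probe: 35

Check, running the answer program on each example:
  11 -> 18 -> 18
  25 -> 32 -> 32
  -38 -> -31 -> 31
  probe: -42 -> -35 -> 35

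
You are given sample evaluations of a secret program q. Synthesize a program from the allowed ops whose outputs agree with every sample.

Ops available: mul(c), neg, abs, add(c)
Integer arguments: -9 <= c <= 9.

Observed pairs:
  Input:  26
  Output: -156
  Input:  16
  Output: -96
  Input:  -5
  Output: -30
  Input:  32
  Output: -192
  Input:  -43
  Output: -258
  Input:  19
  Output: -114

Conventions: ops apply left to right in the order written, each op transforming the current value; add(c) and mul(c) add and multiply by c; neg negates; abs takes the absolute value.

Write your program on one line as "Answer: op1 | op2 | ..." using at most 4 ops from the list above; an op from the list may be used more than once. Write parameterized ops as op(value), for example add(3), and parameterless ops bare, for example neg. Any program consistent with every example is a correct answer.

mul(6) | abs | neg

Check, running the answer program on each example:
  26 -> 156 -> 156 -> -156
  16 -> 96 -> 96 -> -96
  -5 -> -30 -> 30 -> -30
  32 -> 192 -> 192 -> -192
  -43 -> -258 -> 258 -> -258
  19 -> 114 -> 114 -> -114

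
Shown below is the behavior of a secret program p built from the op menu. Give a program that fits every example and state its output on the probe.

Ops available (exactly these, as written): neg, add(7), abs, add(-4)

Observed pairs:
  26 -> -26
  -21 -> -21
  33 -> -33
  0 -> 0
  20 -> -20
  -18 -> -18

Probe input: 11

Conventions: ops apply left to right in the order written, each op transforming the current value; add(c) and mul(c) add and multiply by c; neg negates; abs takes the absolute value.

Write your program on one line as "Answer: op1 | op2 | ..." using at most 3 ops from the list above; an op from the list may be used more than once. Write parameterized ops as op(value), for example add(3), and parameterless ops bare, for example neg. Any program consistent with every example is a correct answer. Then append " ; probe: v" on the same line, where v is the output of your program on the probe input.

abs | neg ; probe: -11

Check, running the answer program on each example:
  26 -> 26 -> -26
  -21 -> 21 -> -21
  33 -> 33 -> -33
  0 -> 0 -> 0
  20 -> 20 -> -20
  -18 -> 18 -> -18
  probe: 11 -> 11 -> -11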